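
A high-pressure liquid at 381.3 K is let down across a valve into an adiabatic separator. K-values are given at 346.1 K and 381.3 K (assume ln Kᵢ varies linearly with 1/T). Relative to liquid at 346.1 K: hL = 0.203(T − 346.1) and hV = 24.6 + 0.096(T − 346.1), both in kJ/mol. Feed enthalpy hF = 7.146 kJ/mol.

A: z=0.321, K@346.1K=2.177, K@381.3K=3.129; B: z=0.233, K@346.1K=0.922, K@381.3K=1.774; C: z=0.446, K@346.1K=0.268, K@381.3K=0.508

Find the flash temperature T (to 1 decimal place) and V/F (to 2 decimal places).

Adiabatic flash: solve Rachford–Rice at each trial T, then check hF = ψ·hV(T) + (1−ψ)·hL(T).
  T = 346.1 K: K = (2.177, 0.922, 0.268), RR gives ψ = 0.050, H_out = 1.219 kJ/mol
  T = 381.3 K: K = (3.129, 1.774, 0.508), RR gives ψ = 0.804, H_out = 23.901 kJ/mol
  T = 363.7 K: K = (2.633, 1.299, 0.375), RR gives ψ = 0.412, H_out = 12.925 kJ/mol
  T = 354.9 K: K = (2.400, 1.099, 0.318), RR gives ψ = 0.233, H_out = 7.296 kJ/mol
  T = 350.5 K: K = (2.287, 1.008, 0.292), RR gives ψ = 0.142, H_out = 4.329 kJ/mol
  T = 352.7 K: K = (2.343, 1.053, 0.305), RR gives ψ = 0.188, H_out = 5.828 kJ/mol
Linear interpolation between T = 352.7 (H_out = 5.828) and T = 354.9 (H_out = 7.296) on hF = 7.146 gives T ≈ 354.7 K, at which ψ = 0.23.

T = 354.7 K, V/F = 0.23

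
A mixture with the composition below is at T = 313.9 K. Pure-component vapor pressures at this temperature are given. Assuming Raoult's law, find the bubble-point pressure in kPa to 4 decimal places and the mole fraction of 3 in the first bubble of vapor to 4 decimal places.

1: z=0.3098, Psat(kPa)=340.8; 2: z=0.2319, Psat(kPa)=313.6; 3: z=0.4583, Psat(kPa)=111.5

At the bubble point ψ → 0, so ΣzᵢKᵢ = 1 with Kᵢ = Pᵢˢᵃᵗ/P ⇒ P = ΣzᵢPᵢˢᵃᵗ.
P = 0.3098·340.8 + 0.2319·313.6 + 0.4583·111.5 = 229.4041 kPa
yᵢ = zᵢPᵢˢᵃᵗ/P ⇒ y_3 = 0.4583·111.5/229.4041 = 0.2228

Pbub = 229.4041 kPa, y_3 = 0.2228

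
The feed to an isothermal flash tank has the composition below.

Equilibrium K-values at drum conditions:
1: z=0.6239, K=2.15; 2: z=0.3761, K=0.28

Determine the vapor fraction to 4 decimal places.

Material balance + equilibrium reduce to Σ zᵢ(Kᵢ−1)/(1+ψ(Kᵢ−1)) = 0.
Feasibility: ΣzᵢKᵢ = 1.4467, Σzᵢ/Kᵢ = 1.6334 — both > 1, two phases present.
Binary case is linear: z₁(K₁−1)(1+ψ(K₂−1)) + z₂(K₂−1)(1+ψ(K₁−1)) = 0
⇒ ψ = [z₁(K₁−1)+z₂(K₂−1)] / [−(K₁−1)(K₂−1)] = 0.44669/0.82800 = 0.5395

ψ = 0.5395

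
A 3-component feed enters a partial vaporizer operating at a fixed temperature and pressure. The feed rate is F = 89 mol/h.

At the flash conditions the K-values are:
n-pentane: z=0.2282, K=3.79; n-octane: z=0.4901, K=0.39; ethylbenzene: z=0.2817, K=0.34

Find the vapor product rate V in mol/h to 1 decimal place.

V = 7.7 mol/h

Newton–Raphson from ψ = 0.5:
  ψ = 0.5000: g = -0.44182, g' = -0.9606 → ψ = 0.0401
  ψ = 0.0401: g = 0.07527, g' = -1.7583 → ψ = 0.0829
  ψ = 0.0829: g = 0.00558, g' = -1.5115 → ψ = 0.0865
  ψ = 0.0865: g = 0.00003, g' = -1.4938 → ψ = 0.0866
Converged at ψ = 0.0866.
Then V = ψ·F = 0.0866·89 = 7.7 mol/h and L = F − V = 81.3 mol/h.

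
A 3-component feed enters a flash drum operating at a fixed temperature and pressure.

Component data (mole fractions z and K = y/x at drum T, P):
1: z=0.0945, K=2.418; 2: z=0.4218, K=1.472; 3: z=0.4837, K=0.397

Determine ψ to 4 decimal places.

ψ = 0.0932

Newton iteration, ψ⁰ = 0.69:
  ψ = 0.6900: g = -0.28159, g' = -0.6178 → ψ = 0.2342
  ψ = 0.2342: g = -0.05978, g' = -0.4218 → ψ = 0.0925
  ψ = 0.0925: g = 0.00033, g' = -0.4320 → ψ = 0.0932
Converged at ψ = 0.0932.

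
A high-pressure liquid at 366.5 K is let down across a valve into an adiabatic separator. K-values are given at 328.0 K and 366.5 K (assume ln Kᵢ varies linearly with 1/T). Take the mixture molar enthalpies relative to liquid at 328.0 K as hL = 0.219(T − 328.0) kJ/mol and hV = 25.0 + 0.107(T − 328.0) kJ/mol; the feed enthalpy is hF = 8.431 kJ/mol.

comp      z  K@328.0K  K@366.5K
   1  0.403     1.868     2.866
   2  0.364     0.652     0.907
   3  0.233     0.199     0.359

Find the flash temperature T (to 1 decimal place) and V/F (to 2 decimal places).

Adiabatic flash: solve Rachford–Rice at each trial T, then check hF = ψ·hV(T) + (1−ψ)·hL(T).
  T = 328.0 K: K = (1.868, 0.652, 0.199), RR gives ψ = 0.075, H_out = 1.864 kJ/mol
  T = 366.5 K: K = (2.866, 0.907, 0.359), RR gives ψ = 0.732, H_out = 23.580 kJ/mol
  T = 347.2 K: K = (2.340, 0.776, 0.271), RR gives ψ = 0.439, H_out = 14.233 kJ/mol
  T = 337.6 K: K = (2.097, 0.713, 0.233), RR gives ψ = 0.275, H_out = 8.681 kJ/mol
  T = 332.8 K: K = (1.981, 0.682, 0.216), RR gives ψ = 0.181, H_out = 5.483 kJ/mol
  T = 335.2 K: K = (2.039, 0.698, 0.225), RR gives ψ = 0.229, H_out = 7.127 kJ/mol
Linear interpolation between T = 335.2 (H_out = 7.127) and T = 337.6 (H_out = 8.681) on hF = 8.431 gives T ≈ 337.2 K, at which ψ = 0.27.

T = 337.2 K, V/F = 0.27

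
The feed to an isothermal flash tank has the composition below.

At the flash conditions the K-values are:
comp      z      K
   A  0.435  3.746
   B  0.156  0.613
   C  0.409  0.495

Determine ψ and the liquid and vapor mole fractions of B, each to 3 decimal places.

Material balance + equilibrium reduce to Σ zᵢ(Kᵢ−1)/(1+ψ(Kᵢ−1)) = 0.
g(0) = ΣzᵢKᵢ − 1 = 0.928 and g(1) = 1 − Σzᵢ/Kᵢ = -0.197, so a root lies in (0, 1).
Newton iteration, ψ⁰ = 0.43:
  ψ = 0.430: g = 0.2115, g' = -0.894 → ψ = 0.667
  ψ = 0.667: g = 0.0292, g' = -0.689 → ψ = 0.709
  ψ = 0.709: g = 0.0003, g' = -0.675 → ψ = 0.710
Converged at ψ = 0.710.
Compositions from xᵢ = zᵢ/(1+ψ(Kᵢ−1)), yᵢ = Kᵢxᵢ:
  A: x = 0.148, y = 0.553
  B: x = 0.215, y = 0.132
  C: x = 0.637, y = 0.316

ψ = 0.710, x_B = 0.215, y_B = 0.132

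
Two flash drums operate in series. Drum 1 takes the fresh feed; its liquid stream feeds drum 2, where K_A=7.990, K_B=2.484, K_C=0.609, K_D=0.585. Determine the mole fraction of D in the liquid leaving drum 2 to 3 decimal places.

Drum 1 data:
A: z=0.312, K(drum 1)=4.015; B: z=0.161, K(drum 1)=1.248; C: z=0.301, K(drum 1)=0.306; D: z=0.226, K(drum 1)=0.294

Drum 1:
Let ψ₁ = V/F and solve Σ zᵢ(Kᵢ−1)/(1+ψ₁(Kᵢ−1)) = 0.
Feasibility: ΣzᵢKᵢ = 1.612, Σzᵢ/Kᵢ = 1.959 — both > 1, two phases present.
Newton–Raphson from ψ₁ = 0.5:
  ψ₁ = 0.500: g = -0.1558, g' = -1.068 → ψ₁ = 0.354
  ψ₁ = 0.354: g = 0.0020, g' = -1.127 → ψ₁ = 0.356
Converged at ψ₁ = 0.356.
Drum-1 compositions:
  A: x = 0.151, y = 0.604
  B: x = 0.148, y = 0.185
  C: x = 0.400, y = 0.122
  D: x = 0.302, y = 0.089
Drum-2 feed = drum-1 liquid: z₂ = (0.1505, 0.1479, 0.3997, 0.3018).
Drum 2:
Newton iteration, ψ₂⁰ = 0.62:
  ψ₂ = 0.620: g = -0.0634, g' = -0.548 → ψ₂ = 0.504
  ψ₂ = 0.504: g = 0.0050, g' = -0.644 → ψ₂ = 0.512
Converged at ψ₂ = 0.512.
  A: x = 0.033, y = 0.263
  B: x = 0.084, y = 0.209
  C: x = 0.500, y = 0.304
  D: x = 0.383, y = 0.224

x_D (drum 2) = 0.383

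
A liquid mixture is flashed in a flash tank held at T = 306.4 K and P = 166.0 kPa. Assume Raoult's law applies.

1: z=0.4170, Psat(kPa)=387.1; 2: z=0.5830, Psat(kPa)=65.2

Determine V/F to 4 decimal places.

V/F = 0.2490

Raoult's law: Kᵢ = Pᵢˢᵃᵗ/P = Pᵢˢᵃᵗ/166.0.
  K_1 = 387.1/166.0 = 2.331928, K_2 = 65.2/166.0 = 0.392771
Material balance + equilibrium reduce to Σ zᵢ(Kᵢ−1)/(1+V/F(Kᵢ−1)) = 0.
Feasibility: ΣzᵢKᵢ = 1.2014, Σzᵢ/Kᵢ = 1.6631 — both > 1, two phases present.
Binary case is linear: z₁(K₁−1)(1+V/F(K₂−1)) + z₂(K₂−1)(1+V/F(K₁−1)) = 0
⇒ V/F = [z₁(K₁−1)+z₂(K₂−1)] / [−(K₁−1)(K₂−1)] = 0.20140/0.80879 = 0.2490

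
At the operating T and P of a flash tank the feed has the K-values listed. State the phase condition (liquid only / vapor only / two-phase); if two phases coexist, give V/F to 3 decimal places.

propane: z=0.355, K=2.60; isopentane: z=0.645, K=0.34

ΣzᵢKᵢ = 1.142; Σzᵢ/Kᵢ = 2.034.
Both exceed 1, so a two-phase solution exists.
Let ψ = V/F and solve Σ zᵢ(Kᵢ−1)/(1+ψ(Kᵢ−1)) = 0.
Newton iteration, ψ⁰ = 0.34:
  ψ = 0.340: g = -0.1810, g' = -0.848 → ψ = 0.127
  ψ = 0.127: g = 0.0078, g' = -0.963 → ψ = 0.135
Converged at ψ = 0.135.

two-phase, V/F = 0.135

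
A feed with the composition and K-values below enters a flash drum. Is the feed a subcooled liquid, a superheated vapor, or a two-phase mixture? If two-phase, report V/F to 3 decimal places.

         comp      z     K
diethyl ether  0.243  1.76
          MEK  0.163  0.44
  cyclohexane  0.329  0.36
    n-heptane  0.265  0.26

ΣzᵢKᵢ = 0.687; Σzᵢ/Kᵢ = 2.442.
Since ΣzᵢKᵢ < 1 the mixture is below its bubble point — single liquid phase.

subcooled liquid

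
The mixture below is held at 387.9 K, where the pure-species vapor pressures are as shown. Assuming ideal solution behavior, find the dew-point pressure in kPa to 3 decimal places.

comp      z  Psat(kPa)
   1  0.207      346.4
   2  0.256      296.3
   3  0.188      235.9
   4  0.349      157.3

Pdew = 223.354 kPa

At the dew point ψ → 1, so Σzᵢ/Kᵢ = 1 with Kᵢ = Pᵢˢᵃᵗ/P ⇒ 1/P = Σzᵢ/Pᵢˢᵃᵗ.
1/P = 0.207/346.4 + 0.256/296.3 + 0.188/235.9 + 0.349/157.3 = 0.004477 ⇒ P = 223.354 kPa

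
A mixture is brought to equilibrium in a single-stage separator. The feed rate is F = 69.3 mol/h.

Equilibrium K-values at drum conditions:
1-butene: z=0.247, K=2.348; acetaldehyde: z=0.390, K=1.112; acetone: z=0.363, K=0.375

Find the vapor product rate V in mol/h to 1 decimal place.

Newton iteration, V/F⁰ = 0.5:
  V/F = 0.500: g = -0.0897, g' = -0.465 → V/F = 0.307
  V/F = 0.307: g = -0.0029, g' = -0.446 → V/F = 0.300
Converged at V/F = 0.300.
Then V = V/F·F = 0.3002·69.3 = 20.8 mol/h and L = F − V = 48.5 mol/h.

V = 20.8 mol/h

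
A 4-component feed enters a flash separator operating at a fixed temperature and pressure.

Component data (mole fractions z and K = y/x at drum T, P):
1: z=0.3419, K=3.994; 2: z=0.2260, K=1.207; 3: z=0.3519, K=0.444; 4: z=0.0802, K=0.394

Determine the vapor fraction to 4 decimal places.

ψ = 0.6530

Iterate (Newton) starting at ψ = 0.42:
  ψ = 0.4200: g = 0.17603, g' = -0.8477 → ψ = 0.6276
  ψ = 0.6276: g = 0.01797, g' = -0.7107 → ψ = 0.6529
  ψ = 0.6529: g = 0.00005, g' = -0.7073 → ψ = 0.6530
Converged at ψ = 0.6530.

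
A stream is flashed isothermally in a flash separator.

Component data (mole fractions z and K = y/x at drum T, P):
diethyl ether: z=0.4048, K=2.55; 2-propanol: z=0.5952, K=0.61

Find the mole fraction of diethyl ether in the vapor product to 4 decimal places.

y_diethyl ether = 0.5126

Rachford–Rice: g(V/F) = Σ zᵢ(Kᵢ−1)/(1+V/F(Kᵢ−1)) = 0.
Feasibility: ΣzᵢKᵢ = 1.3953, Σzᵢ/Kᵢ = 1.1345 — both > 1, two phases present.
Iterate (Newton) starting at V/F = 0.5:
  V/F = 0.5000: g = 0.06513, g' = -0.4484 → V/F = 0.6453
  V/F = 0.6453: g = 0.00351, g' = -0.4047 → V/F = 0.6539
Converged at V/F = 0.6539.
Compositions from xᵢ = zᵢ/(1+V/F(Kᵢ−1)), yᵢ = Kᵢxᵢ:
  diethyl ether: x = 0.2010, y = 0.5126
  2-propanol: x = 0.7990, y = 0.4874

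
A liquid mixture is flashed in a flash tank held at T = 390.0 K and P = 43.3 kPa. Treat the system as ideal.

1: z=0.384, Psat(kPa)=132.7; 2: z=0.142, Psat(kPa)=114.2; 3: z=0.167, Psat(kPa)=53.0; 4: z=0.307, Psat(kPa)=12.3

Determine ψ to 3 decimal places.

ψ = 0.724

Raoult's law: Kᵢ = Pᵢˢᵃᵗ/P = Pᵢˢᵃᵗ/43.3.
  K_1 = 132.7/43.3 = 3.06467, K_2 = 114.2/43.3 = 2.63741, K_3 = 53.0/43.3 = 1.22402, K_4 = 12.3/43.3 = 0.28406
Rachford–Rice: g(ψ) = Σ zᵢ(Kᵢ−1)/(1+ψ(Kᵢ−1)) = 0.
Feasibility: ΣzᵢKᵢ = 1.843, Σzᵢ/Kᵢ = 1.396 — both > 1, two phases present.
Newton–Raphson from ψ = 0.5:
  ψ = 0.500: g = 0.2093, g' = -0.900 → ψ = 0.733
  ψ = 0.733: g = -0.0088, g' = -1.040 → ψ = 0.724
Converged at ψ = 0.724.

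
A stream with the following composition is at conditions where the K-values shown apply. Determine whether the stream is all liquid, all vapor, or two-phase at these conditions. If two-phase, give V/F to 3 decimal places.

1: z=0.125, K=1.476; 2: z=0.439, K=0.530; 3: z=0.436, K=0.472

ΣzᵢKᵢ = 0.623; Σzᵢ/Kᵢ = 1.837.
Since ΣzᵢKᵢ < 1 the mixture is below its bubble point — single liquid phase.

all liquid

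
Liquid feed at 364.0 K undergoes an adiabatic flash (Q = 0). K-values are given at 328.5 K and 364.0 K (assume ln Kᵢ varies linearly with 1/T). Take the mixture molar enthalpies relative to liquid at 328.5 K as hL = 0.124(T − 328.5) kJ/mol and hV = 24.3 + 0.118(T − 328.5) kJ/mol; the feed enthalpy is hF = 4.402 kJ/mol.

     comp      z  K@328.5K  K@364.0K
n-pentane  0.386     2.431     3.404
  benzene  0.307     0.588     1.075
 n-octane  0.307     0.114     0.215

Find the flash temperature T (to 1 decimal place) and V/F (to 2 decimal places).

T = 329.9 K, V/F = 0.17

Adiabatic flash: solve Rachford–Rice at each trial T, then check hF = ψ·hV(T) + (1−ψ)·hL(T).
  T = 328.5 K: K = (2.431, 0.588, 0.114), RR gives ψ = 0.157, H_out = 3.811 kJ/mol
  T = 364.0 K: K = (3.404, 1.075, 0.215), RR gives ψ = 0.548, H_out = 17.592 kJ/mol
  T = 346.2 K: K = (2.900, 0.807, 0.159), RR gives ψ = 0.362, H_out = 10.942 kJ/mol
  T = 337.4 K: K = (2.663, 0.692, 0.135), RR gives ψ = 0.263, H_out = 7.484 kJ/mol
  T = 332.9 K: K = (2.544, 0.638, 0.124), RR gives ψ = 0.211, H_out = 5.655 kJ/mol
  T = 330.7 K: K = (2.487, 0.613, 0.119), RR gives ψ = 0.184, H_out = 4.741 kJ/mol
Linear interpolation between T = 328.5 (H_out = 3.811) and T = 330.7 (H_out = 4.741) on hF = 4.402 gives T ≈ 329.9 K, at which ψ = 0.17.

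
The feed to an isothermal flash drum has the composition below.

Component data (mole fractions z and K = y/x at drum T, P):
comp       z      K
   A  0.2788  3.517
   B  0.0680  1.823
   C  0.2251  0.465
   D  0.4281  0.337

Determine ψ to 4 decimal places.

Rachford–Rice: g(ψ) = Σ zᵢ(Kᵢ−1)/(1+ψ(Kᵢ−1)) = 0.
Feasibility: ΣzᵢKᵢ = 1.3534, Σzᵢ/Kᵢ = 1.8710 — both > 1, two phases present.
Iterate (Newton) starting at ψ = 0.5:
  ψ = 0.5000: g = -0.23863, g' = -0.9106 → ψ = 0.2379
  ψ = 0.2379: g = 0.01071, g' = -1.0730 → ψ = 0.2479
  ψ = 0.2479: g = 0.00008, g' = -1.0566 → ψ = 0.2480
Converged at ψ = 0.2480.

ψ = 0.2480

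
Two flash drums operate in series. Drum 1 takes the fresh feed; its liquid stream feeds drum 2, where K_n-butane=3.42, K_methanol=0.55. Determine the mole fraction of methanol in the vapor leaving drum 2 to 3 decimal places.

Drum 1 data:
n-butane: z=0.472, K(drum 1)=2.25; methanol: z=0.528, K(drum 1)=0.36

y_methanol (drum 2) = 0.464

Drum 1:
Rachford–Rice: g(ψ₁) = Σ zᵢ(Kᵢ−1)/(1+ψ₁(Kᵢ−1)) = 0.
g(0) = ΣzᵢKᵢ − 1 = 0.252 and g(1) = 1 − Σzᵢ/Kᵢ = -0.676, so a root lies in (0, 1).
Iterate (Newton) starting at ψ₁ = 0.36:
  ψ₁ = 0.360: g = -0.0322, g' = -0.716 → ψ₁ = 0.315
Converged at ψ₁ = 0.315.
Drum-1 compositions:
  n-butane: x = 0.339, y = 0.762
  methanol: x = 0.661, y = 0.238
Drum-2 feed = drum-1 liquid: z₂ = (0.3386, 0.6614).
Drum 2:
Material balance + equilibrium reduce to Σ zᵢ(Kᵢ−1)/(1+ψ₂(Kᵢ−1)) = 0.
Feasibility: ΣzᵢKᵢ = 1.522, Σzᵢ/Kᵢ = 1.302 — both > 1, two phases present.
Binary case is linear: z₁(K₁−1)(1+ψ₂(K₂−1)) + z₂(K₂−1)(1+ψ₂(K₁−1)) = 0
⇒ ψ₂ = [z₁(K₁−1)+z₂(K₂−1)] / [−(K₁−1)(K₂−1)] = 0.5219/1.0890 = 0.479
  n-butane: x = 0.157, y = 0.536
  methanol: x = 0.843, y = 0.464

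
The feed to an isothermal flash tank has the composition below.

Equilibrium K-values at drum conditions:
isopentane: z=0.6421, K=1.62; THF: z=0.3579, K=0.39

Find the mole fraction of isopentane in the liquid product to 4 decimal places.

x_isopentane = 0.4959

Iterate (Newton) starting at β = 0.5:
  β = 0.5000: g = -0.01023, g' = -0.4195 → β = 0.4756
  β = 0.4756: g = -0.00010, g' = -0.4115 → β = 0.4754
Converged at β = 0.4754.
Compositions from xᵢ = zᵢ/(1+β(Kᵢ−1)), yᵢ = Kᵢxᵢ:
  isopentane: x = 0.4959, y = 0.8034
  THF: x = 0.5041, y = 0.1966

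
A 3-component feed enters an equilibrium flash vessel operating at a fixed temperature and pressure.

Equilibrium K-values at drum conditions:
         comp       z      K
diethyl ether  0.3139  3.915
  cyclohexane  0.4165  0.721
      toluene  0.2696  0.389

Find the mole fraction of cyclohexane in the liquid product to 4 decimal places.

Newton–Raphson from ψ = 0.38:
  ψ = 0.3800: g = 0.08961, g' = -0.8117 → ψ = 0.4904
  ψ = 0.4904: g = 0.00680, g' = -0.7006 → ψ = 0.5001
  ψ = 0.5001: g = 0.00003, g' = -0.6940 → ψ = 0.5002
Converged at ψ = 0.5002.
Compositions from xᵢ = zᵢ/(1+ψ(Kᵢ−1)), yᵢ = Kᵢxᵢ:
  diethyl ether: x = 0.1277, y = 0.5000
  cyclohexane: x = 0.4840, y = 0.3490
  toluene: x = 0.3882, y = 0.1510

x_cyclohexane = 0.4840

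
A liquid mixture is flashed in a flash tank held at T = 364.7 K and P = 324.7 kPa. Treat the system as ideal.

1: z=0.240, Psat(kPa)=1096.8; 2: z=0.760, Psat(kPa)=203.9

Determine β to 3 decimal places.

β = 0.325

Raoult's law: Kᵢ = Pᵢˢᵃᵗ/P = Pᵢˢᵃᵗ/324.7.
  K_1 = 1096.8/324.7 = 3.37789, K_2 = 203.9/324.7 = 0.62796
Let β = V/F and solve Σ zᵢ(Kᵢ−1)/(1+β(Kᵢ−1)) = 0.
Check two-phase: ΣzᵢKᵢ = 1.288 > 1 and Σzᵢ/Kᵢ = 1.281 > 1, so g(0) = 0.288 > 0 and g(1) = -0.281 < 0.
Iterate (Newton) starting at β = 0.5:
  β = 0.500: g = -0.0866, g' = -0.442 → β = 0.304
  β = 0.304: g = 0.0125, g' = -0.591 → β = 0.325
Converged at β = 0.325.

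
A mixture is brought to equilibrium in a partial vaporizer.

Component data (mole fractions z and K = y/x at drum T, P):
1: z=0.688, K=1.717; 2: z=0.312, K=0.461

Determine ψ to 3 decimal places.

Let ψ = V/F and solve Σ zᵢ(Kᵢ−1)/(1+ψ(Kᵢ−1)) = 0.
Check two-phase: ΣzᵢKᵢ = 1.325 > 1 and Σzᵢ/Kᵢ = 1.077 > 1, so g(0) = 0.325 > 0 and g(1) = -0.077 < 0.
Iterate (Newton) starting at ψ = 0.5:
  ψ = 0.500: g = 0.1329, g' = -0.362 → ψ = 0.868
  ψ = 0.868: g = -0.0118, g' = -0.454 → ψ = 0.842
  ψ = 0.842: g = -0.0002, g' = -0.441 → ψ = 0.841
Converged at ψ = 0.841.

ψ = 0.841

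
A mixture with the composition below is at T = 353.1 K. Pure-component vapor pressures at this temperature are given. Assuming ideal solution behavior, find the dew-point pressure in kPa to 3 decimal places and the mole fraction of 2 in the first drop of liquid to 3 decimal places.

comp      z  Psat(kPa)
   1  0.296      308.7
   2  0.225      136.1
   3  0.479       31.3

At the dew point ψ → 1, so Σzᵢ/Kᵢ = 1 with Kᵢ = Pᵢˢᵃᵗ/P ⇒ 1/P = Σzᵢ/Pᵢˢᵃᵗ.
1/P = 0.296/308.7 + 0.225/136.1 + 0.479/31.3 = 0.017916 ⇒ P = 55.817 kPa
xᵢ = zᵢP/Pᵢˢᵃᵗ ⇒ x_2 = 0.225·55.817/136.1 = 0.092

Pdew = 55.817 kPa, x_2 = 0.092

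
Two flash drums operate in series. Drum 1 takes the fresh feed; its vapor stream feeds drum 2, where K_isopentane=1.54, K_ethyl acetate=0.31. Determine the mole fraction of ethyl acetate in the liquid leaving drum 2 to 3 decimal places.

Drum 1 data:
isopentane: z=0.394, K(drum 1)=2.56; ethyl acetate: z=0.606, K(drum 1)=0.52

x_ethyl acetate (drum 2) = 0.439

Drum 1:
Let ψ₁ = V/F and solve Σ zᵢ(Kᵢ−1)/(1+ψ₁(Kᵢ−1)) = 0.
Feasibility: ΣzᵢKᵢ = 1.324, Σzᵢ/Kᵢ = 1.319 — both > 1, two phases present.
Binary case is linear: z₁(K₁−1)(1+ψ₁(K₂−1)) + z₂(K₂−1)(1+ψ₁(K₁−1)) = 0
⇒ ψ₁ = [z₁(K₁−1)+z₂(K₂−1)] / [−(K₁−1)(K₂−1)] = 0.3238/0.7488 = 0.432
Drum-1 compositions:
  isopentane: x = 0.235, y = 0.602
  ethyl acetate: x = 0.765, y = 0.398
Drum-2 feed = drum-1 vapor: z₂ = (0.6024, 0.3976).
Drum 2:
Material balance + equilibrium reduce to Σ zᵢ(Kᵢ−1)/(1+ψ₂(Kᵢ−1)) = 0.
Check two-phase: ΣzᵢKᵢ = 1.051 > 1 and Σzᵢ/Kᵢ = 1.674 > 1, so g(0) = 0.051 > 0 and g(1) = -0.674 < 0.
Newton–Raphson from ψ₂ = 0.5:
  ψ₂ = 0.500: g = -0.1628, g' = -0.550 → ψ₂ = 0.204
  ψ₂ = 0.204: g = -0.0264, g' = -0.399 → ψ₂ = 0.138
  ψ₂ = 0.138: g = -0.0005, g' = -0.383 → ψ₂ = 0.137
Converged at ψ₂ = 0.137.
  isopentane: x = 0.561, y = 0.864
  ethyl acetate: x = 0.439, y = 0.136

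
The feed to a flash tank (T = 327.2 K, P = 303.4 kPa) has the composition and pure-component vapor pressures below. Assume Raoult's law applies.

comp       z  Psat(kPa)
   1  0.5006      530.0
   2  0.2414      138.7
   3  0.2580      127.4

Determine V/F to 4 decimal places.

Raoult's law: Kᵢ = Pᵢˢᵃᵗ/P = Pᵢˢᵃᵗ/303.4.
  K_1 = 530.0/303.4 = 1.746869, K_2 = 138.7/303.4 = 0.457152, K_3 = 127.4/303.4 = 0.419908
Rachford–Rice: g(V/F) = Σ zᵢ(Kᵢ−1)/(1+V/F(Kᵢ−1)) = 0.
Check two-phase: ΣzᵢKᵢ = 1.0932 > 1 and Σzᵢ/Kᵢ = 1.4290 > 1, so g(0) = 0.0932 > 0 and g(1) = -0.4290 < 0.
Newton–Raphson from V/F = 0.45:
  V/F = 0.4500: g = -0.09610, g' = -0.4400 → V/F = 0.2316
  V/F = 0.2316: g = -0.00402, g' = -0.4119 → V/F = 0.2218
Converged at V/F = 0.2218.

V/F = 0.2218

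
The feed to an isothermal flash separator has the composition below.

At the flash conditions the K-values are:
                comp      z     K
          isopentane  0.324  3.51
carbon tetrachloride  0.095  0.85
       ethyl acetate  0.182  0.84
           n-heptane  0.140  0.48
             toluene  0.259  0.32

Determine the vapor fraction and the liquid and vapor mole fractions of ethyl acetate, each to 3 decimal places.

Let ψ = V/F and solve Σ zᵢ(Kᵢ−1)/(1+ψ(Kᵢ−1)) = 0.
Check two-phase: ΣzᵢKᵢ = 1.521 > 1 and Σzᵢ/Kᵢ = 1.522 > 1, so g(0) = 0.521 > 0 and g(1) = -0.522 < 0.
Iterate (Newton) starting at ψ = 0.5:
  ψ = 0.500: g = -0.0516, g' = -0.753 → ψ = 0.431
  ψ = 0.431: g = 0.0008, g' = -0.781 → ψ = 0.432
Converged at ψ = 0.432.
Compositions from xᵢ = zᵢ/(1+ψ(Kᵢ−1)), yᵢ = Kᵢxᵢ:
  isopentane: x = 0.155, y = 0.545
  carbon tetrachloride: x = 0.102, y = 0.086
  ethyl acetate: x = 0.196, y = 0.164
  n-heptane: x = 0.181, y = 0.087
  toluene: x = 0.367, y = 0.117

ψ = 0.432, x_ethyl acetate = 0.196, y_ethyl acetate = 0.164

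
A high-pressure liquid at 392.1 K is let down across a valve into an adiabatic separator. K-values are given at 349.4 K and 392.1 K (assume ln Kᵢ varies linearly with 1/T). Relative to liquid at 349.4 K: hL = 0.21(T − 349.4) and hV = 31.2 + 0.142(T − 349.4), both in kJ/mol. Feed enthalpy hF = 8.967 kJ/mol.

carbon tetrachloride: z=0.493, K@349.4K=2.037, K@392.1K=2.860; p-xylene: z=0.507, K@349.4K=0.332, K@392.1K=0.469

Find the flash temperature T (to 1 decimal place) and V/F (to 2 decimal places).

T = 351.6 K, V/F = 0.27

Adiabatic flash: solve Rachford–Rice at each trial T, then check hF = ψ·hV(T) + (1−ψ)·hL(T).
  T = 349.4 K: K = (2.037, 0.332), RR gives ψ = 0.249, H_out = 7.772 kJ/mol
  T = 392.1 K: K = (2.860, 0.469), RR gives ψ = 0.656, H_out = 27.525 kJ/mol
  T = 370.8 K: K = (2.438, 0.399), RR gives ψ = 0.467, H_out = 18.397 kJ/mol
  T = 360.1 K: K = (2.235, 0.365), RR gives ψ = 0.366, H_out = 13.385 kJ/mol
  T = 354.8 K: K = (2.136, 0.348), RR gives ψ = 0.310, H_out = 10.701 kJ/mol
  T = 352.1 K: K = (2.086, 0.340), RR gives ψ = 0.280, H_out = 9.265 kJ/mol
  T = 350.8 K: K = (2.062, 0.336), RR gives ψ = 0.266, H_out = 8.554 kJ/mol
Linear interpolation between T = 350.8 (H_out = 8.554) and T = 352.1 (H_out = 9.265) on hF = 8.967 gives T ≈ 351.6 K, at which ψ = 0.27.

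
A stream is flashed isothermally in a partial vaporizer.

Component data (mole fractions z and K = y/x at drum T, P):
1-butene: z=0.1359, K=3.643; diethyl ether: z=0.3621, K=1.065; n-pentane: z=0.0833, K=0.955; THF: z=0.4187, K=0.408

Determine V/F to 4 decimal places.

Material balance + equilibrium reduce to Σ zᵢ(Kᵢ−1)/(1+V/F(Kᵢ−1)) = 0.
Check two-phase: ΣzᵢKᵢ = 1.1311 > 1 and Σzᵢ/Kᵢ = 1.4908 > 1, so g(0) = 0.1311 > 0 and g(1) = -0.4908 < 0.
Iterate (Newton) starting at V/F = 0.5:
  V/F = 0.5000: g = -0.17841, g' = -0.4738 → V/F = 0.1235
  V/F = 0.1235: g = 0.02296, g' = -0.7121 → V/F = 0.1557
  V/F = 0.1557: g = 0.00094, g' = -0.6562 → V/F = 0.1572
Converged at V/F = 0.1572.

V/F = 0.1572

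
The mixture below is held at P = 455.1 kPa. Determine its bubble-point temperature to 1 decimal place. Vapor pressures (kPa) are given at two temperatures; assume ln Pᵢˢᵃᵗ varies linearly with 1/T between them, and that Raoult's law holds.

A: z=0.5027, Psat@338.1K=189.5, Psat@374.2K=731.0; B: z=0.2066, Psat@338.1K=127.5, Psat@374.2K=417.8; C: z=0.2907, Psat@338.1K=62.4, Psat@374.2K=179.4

Bubble-point temperature: ΣzᵢPᵢˢᵃᵗ(T) = P. Interpolate ln Pᵢˢᵃᵗ = aᵢ + bᵢ/T.
  T = 338.1 K: ΣzᵢPᵢˢᵃᵗ = 139.74 kPa
  T = 374.2 K: ΣzᵢPᵢˢᵃᵗ = 505.94 kPa
  T = 356.1 K: ΣzᵢPᵢˢᵃᵗ = 273.85 kPa
  T = 365.1 K: ΣzᵢPᵢˢᵃᵗ = 374.33 kPa
  T = 369.6 K: ΣzᵢPᵢˢᵃᵗ = 435.24 kPa
  T = 371.9 K: ΣzᵢPᵢˢᵃᵗ = 469.47 kPa
  T = 370.8 K: ΣzᵢPᵢˢᵃᵗ = 452.83 kPa
Interpolating between 370.8 K and 371.9 K gives T ≈ 371.0 K.

T = 371.0 K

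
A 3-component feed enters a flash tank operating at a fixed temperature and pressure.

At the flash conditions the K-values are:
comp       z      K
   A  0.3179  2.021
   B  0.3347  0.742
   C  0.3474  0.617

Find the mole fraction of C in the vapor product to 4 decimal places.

Rachford–Rice: g(V/F) = Σ zᵢ(Kᵢ−1)/(1+V/F(Kᵢ−1)) = 0.
Feasibility: ΣzᵢKᵢ = 1.1052, Σzᵢ/Kᵢ = 1.1714 — both > 1, two phases present.
Newton iteration, V/F⁰ = 0.5:
  V/F = 0.5000: g = -0.04883, g' = -0.2526 → V/F = 0.3067
  V/F = 0.3067: g = 0.00265, g' = -0.2839 → V/F = 0.3160
Converged at V/F = 0.3160.
Compositions from xᵢ = zᵢ/(1+V/F(Kᵢ−1)), yᵢ = Kᵢxᵢ:
  A: x = 0.2403, y = 0.4857
  B: x = 0.3644, y = 0.2704
  C: x = 0.3952, y = 0.2439

y_C = 0.2439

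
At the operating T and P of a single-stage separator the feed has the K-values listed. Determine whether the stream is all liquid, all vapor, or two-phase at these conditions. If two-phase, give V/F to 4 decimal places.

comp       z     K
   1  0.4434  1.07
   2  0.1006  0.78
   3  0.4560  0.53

all liquid

ΣzᵢKᵢ = 0.7946; Σzᵢ/Kᵢ = 1.4037.
Since ΣzᵢKᵢ < 1 the mixture is below its bubble point — single liquid phase.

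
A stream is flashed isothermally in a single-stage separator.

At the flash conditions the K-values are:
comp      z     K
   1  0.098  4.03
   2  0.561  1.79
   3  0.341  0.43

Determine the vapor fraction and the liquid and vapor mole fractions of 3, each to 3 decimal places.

Let ψ = V/F and solve Σ zᵢ(Kᵢ−1)/(1+ψ(Kᵢ−1)) = 0.
Check two-phase: ΣzᵢKᵢ = 1.546 > 1 and Σzᵢ/Kᵢ = 1.131 > 1, so g(0) = 0.546 > 0 and g(1) = -0.131 < 0.
Iterate (Newton) starting at ψ = 0.43:
  ψ = 0.430: g = 0.2023, g' = -0.559 → ψ = 0.792
  ψ = 0.792: g = 0.0058, g' = -0.578 → ψ = 0.802
Converged at ψ = 0.802.
Compositions from xᵢ = zᵢ/(1+ψ(Kᵢ−1)), yᵢ = Kᵢxᵢ:
  1: x = 0.029, y = 0.115
  2: x = 0.343, y = 0.615
  3: x = 0.628, y = 0.270

ψ = 0.802, x_3 = 0.628, y_3 = 0.270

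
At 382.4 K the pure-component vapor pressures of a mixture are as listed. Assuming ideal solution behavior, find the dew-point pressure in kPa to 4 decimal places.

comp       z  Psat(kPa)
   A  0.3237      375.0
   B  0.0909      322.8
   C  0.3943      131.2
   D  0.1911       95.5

Pdew = 162.5704 kPa

At the dew point ψ → 1, so Σzᵢ/Kᵢ = 1 with Kᵢ = Pᵢˢᵃᵗ/P ⇒ 1/P = Σzᵢ/Pᵢˢᵃᵗ.
1/P = 0.3237/375.0 + 0.0909/322.8 + 0.3943/131.2 + 0.1911/95.5 = 0.0061512 ⇒ P = 162.5704 kPa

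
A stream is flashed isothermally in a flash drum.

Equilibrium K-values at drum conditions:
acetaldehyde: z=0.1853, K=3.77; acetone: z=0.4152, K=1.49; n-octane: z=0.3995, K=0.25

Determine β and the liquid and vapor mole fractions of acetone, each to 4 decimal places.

β = 0.3830, x_acetone = 0.3496, y_acetone = 0.5209

Let β = V/F and solve Σ zᵢ(Kᵢ−1)/(1+β(Kᵢ−1)) = 0.
Check two-phase: ΣzᵢKᵢ = 1.4171 > 1 and Σzᵢ/Kᵢ = 1.9258 > 1, so g(0) = 0.4171 > 0 and g(1) = -0.9258 < 0.
Iterate (Newton) starting at β = 0.5:
  β = 0.5000: g = -0.10078, g' = -0.8895 → β = 0.3867
  β = 0.3867: g = -0.00317, g' = -0.8477 → β = 0.3830
Converged at β = 0.3830.
Compositions from xᵢ = zᵢ/(1+β(Kᵢ−1)), yᵢ = Kᵢxᵢ:
  acetaldehyde: x = 0.0899, y = 0.3390
  acetone: x = 0.3496, y = 0.5209
  n-octane: x = 0.5605, y = 0.1401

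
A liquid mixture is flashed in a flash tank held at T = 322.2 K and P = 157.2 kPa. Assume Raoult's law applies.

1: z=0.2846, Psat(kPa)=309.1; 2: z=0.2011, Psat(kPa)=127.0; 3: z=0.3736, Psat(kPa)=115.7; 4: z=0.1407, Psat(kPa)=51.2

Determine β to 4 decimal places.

Raoult's law: Kᵢ = Pᵢˢᵃᵗ/P = Pᵢˢᵃᵗ/157.2.
  K_1 = 309.1/157.2 = 1.966285, K_2 = 127.0/157.2 = 0.807888, K_3 = 115.7/157.2 = 0.736005, K_4 = 51.2/157.2 = 0.325700
Let β = V/F and solve Σ zᵢ(Kᵢ−1)/(1+β(Kᵢ−1)) = 0.
g(0) = ΣzᵢKᵢ − 1 = 0.0429 and g(1) = 1 − Σzᵢ/Kᵢ = -0.3333, so a root lies in (0, 1).
Newton–Raphson from β = 0.5:
  β = 0.5000: g = -0.11408, g' = -0.3100 → β = 0.1321
  β = 0.1321: g = -0.00210, g' = -0.3218 → β = 0.1255
  β = 0.1255: g = 0.00000, g' = -0.3233 → β = 0.1256
Converged at β = 0.1256.

β = 0.1256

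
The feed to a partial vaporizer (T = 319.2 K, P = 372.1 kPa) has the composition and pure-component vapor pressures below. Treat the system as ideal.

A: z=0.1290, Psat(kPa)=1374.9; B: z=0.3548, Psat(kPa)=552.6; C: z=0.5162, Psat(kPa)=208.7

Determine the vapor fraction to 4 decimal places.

Raoult's law: Kᵢ = Pᵢˢᵃᵗ/P = Pᵢˢᵃᵗ/372.1.
  K_A = 1374.9/372.1 = 3.694974, K_B = 552.6/372.1 = 1.485085, K_C = 208.7/372.1 = 0.560871
Let ψ = V/F and solve Σ zᵢ(Kᵢ−1)/(1+ψ(Kᵢ−1)) = 0.
Feasibility: ΣzᵢKᵢ = 1.2931, Σzᵢ/Kᵢ = 1.1942 — both > 1, two phases present.
Newton–Raphson from ψ = 0.5:
  ψ = 0.5000: g = -0.00384, g' = -0.3875 → ψ = 0.4901
Converged at ψ = 0.4901.

ψ = 0.4901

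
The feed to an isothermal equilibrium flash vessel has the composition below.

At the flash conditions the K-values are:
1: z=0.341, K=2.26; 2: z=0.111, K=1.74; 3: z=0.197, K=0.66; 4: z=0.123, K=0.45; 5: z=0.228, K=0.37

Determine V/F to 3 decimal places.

Material balance + equilibrium reduce to Σ zᵢ(Kᵢ−1)/(1+V/F(Kᵢ−1)) = 0.
Feasibility: ΣzᵢKᵢ = 1.234, Σzᵢ/Kᵢ = 1.403 — both > 1, two phases present.
Newton iteration, V/F⁰ = 0.55:
  V/F = 0.550: g = -0.0870, g' = -0.542 → V/F = 0.390
  V/F = 0.390: g = -0.0017, g' = -0.530 → V/F = 0.386
Converged at V/F = 0.386.

V/F = 0.386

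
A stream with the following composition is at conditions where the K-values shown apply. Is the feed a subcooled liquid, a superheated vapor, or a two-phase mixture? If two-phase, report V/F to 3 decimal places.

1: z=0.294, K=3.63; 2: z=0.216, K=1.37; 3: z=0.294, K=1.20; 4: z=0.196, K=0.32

ΣzᵢKᵢ = 1.779; Σzᵢ/Kᵢ = 1.096.
Both exceed 1, so a two-phase solution exists.
Newton–Raphson from ψ = 0.5:
  ψ = 0.500: g = 0.2530, g' = -0.618 → ψ = 0.909
  ψ = 0.909: g = -0.0115, g' = -0.824 → ψ = 0.895
Converged at ψ = 0.895.

two-phase, V/F = 0.895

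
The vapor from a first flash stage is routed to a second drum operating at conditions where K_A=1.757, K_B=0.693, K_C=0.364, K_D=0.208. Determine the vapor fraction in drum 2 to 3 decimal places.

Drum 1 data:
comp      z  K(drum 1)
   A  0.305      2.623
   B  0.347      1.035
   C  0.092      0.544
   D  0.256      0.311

V/F (drum 2) = 0.311

Drum 1:
Newton–Raphson from ψ₁ = 0.5:
  ψ₁ = 0.500: g = -0.0382, g' = -0.560 → ψ₁ = 0.432
  ψ₁ = 0.432: g = -0.0003, g' = -0.554 → ψ₁ = 0.431
Converged at ψ₁ = 0.431.
Drum-1 compositions:
  A: x = 0.179, y = 0.471
  B: x = 0.342, y = 0.354
  C: x = 0.115, y = 0.062
  D: x = 0.364, y = 0.113
Drum-2 feed = drum-1 vapor: z₂ = (0.4706, 0.3538, 0.0623, 0.1133).
Drum 2:
Let ψ₂ = V/F and solve Σ zᵢ(Kᵢ−1)/(1+ψ₂(Kᵢ−1)) = 0.
Check two-phase: ΣzᵢKᵢ = 1.118 > 1 and Σzᵢ/Kᵢ = 1.494 > 1, so g(0) = 0.118 > 0 and g(1) = -0.494 < 0.
Newton–Raphson from ψ₂ = 0.5:
  ψ₂ = 0.500: g = -0.0765, g' = -0.437 → ψ₂ = 0.325
  ψ₂ = 0.325: g = -0.0055, g' = -0.384 → ψ₂ = 0.311
Converged at ψ₂ = 0.311.
  A: x = 0.381, y = 0.669
  B: x = 0.391, y = 0.271
  C: x = 0.078, y = 0.028
  D: x = 0.150, y = 0.031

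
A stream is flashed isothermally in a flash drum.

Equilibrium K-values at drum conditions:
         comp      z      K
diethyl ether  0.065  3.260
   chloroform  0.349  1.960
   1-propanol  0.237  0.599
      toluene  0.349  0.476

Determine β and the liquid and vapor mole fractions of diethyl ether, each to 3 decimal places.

Let β = V/F and solve Σ zᵢ(Kᵢ−1)/(1+β(Kᵢ−1)) = 0.
Feasibility: ΣzᵢKᵢ = 1.204, Σzᵢ/Kᵢ = 1.327 — both > 1, two phases present.
Newton–Raphson from β = 0.5:
  β = 0.500: g = -0.0713, g' = -0.456 → β = 0.343
  β = 0.343: g = 0.0014, g' = -0.481 → β = 0.346
Converged at β = 0.346.
Compositions from xᵢ = zᵢ/(1+β(Kᵢ−1)), yᵢ = Kᵢxᵢ:
  diethyl ether: x = 0.036, y = 0.119
  chloroform: x = 0.262, y = 0.513
  1-propanol: x = 0.275, y = 0.165
  toluene: x = 0.426, y = 0.203

β = 0.346, x_diethyl ether = 0.036, y_diethyl ether = 0.119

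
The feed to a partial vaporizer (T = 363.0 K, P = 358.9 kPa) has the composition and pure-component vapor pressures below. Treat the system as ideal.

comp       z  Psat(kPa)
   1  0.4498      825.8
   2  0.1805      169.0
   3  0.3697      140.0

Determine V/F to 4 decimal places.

Raoult's law: Kᵢ = Pᵢˢᵃᵗ/P = Pᵢˢᵃᵗ/358.9.
  K_1 = 825.8/358.9 = 2.300919, K_2 = 169.0/358.9 = 0.470883, K_3 = 140.0/358.9 = 0.390081
Iterate (Newton) starting at V/F = 0.5:
  V/F = 0.5000: g = -0.09974, g' = -0.6576 → V/F = 0.3483
  V/F = 0.3483: g = -0.00071, g' = -0.6582 → V/F = 0.3472
Converged at V/F = 0.3472.

V/F = 0.3472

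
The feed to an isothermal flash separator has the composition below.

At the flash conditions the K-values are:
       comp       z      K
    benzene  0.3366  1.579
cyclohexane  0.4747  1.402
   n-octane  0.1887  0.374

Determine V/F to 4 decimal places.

V/F = 0.8952

Material balance + equilibrium reduce to Σ zᵢ(Kᵢ−1)/(1+V/F(Kᵢ−1)) = 0.
Feasibility: ΣzᵢKᵢ = 1.2676, Σzᵢ/Kᵢ = 1.0563 — both > 1, two phases present.
Newton iteration, V/F⁰ = 0.66:
  V/F = 0.6600: g = 0.09053, g' = -0.3217 → V/F = 0.9414
  V/F = 0.9414: g = -0.02306, g' = -0.5261 → V/F = 0.8976
  V/F = 0.8976: g = -0.00115, g' = -0.4755 → V/F = 0.8952
Converged at V/F = 0.8952.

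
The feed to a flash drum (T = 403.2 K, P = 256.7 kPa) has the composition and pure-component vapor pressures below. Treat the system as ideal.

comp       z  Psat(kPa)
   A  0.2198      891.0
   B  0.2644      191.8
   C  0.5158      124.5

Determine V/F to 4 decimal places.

Raoult's law: Kᵢ = Pᵢˢᵃᵗ/P = Pᵢˢᵃᵗ/256.7.
  K_A = 891.0/256.7 = 3.470978, K_B = 191.8/256.7 = 0.747176, K_C = 124.5/256.7 = 0.485002
Rachford–Rice: g(V/F) = Σ zᵢ(Kᵢ−1)/(1+V/F(Kᵢ−1)) = 0.
g(0) = ΣzᵢKᵢ − 1 = 0.2106 and g(1) = 1 − Σzᵢ/Kᵢ = -0.4807, so a root lies in (0, 1).
Newton–Raphson from V/F = 0.5:
  V/F = 0.5000: g = -0.19132, g' = -0.5388 → V/F = 0.1449
  V/F = 0.1449: g = 0.04346, g' = -0.9056 → V/F = 0.1929
  V/F = 0.1929: g = 0.00258, g' = -0.8028 → V/F = 0.1961
Converged at V/F = 0.1961.

V/F = 0.1961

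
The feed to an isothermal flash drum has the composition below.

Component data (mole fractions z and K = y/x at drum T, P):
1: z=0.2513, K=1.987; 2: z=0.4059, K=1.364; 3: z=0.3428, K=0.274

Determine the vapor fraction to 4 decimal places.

Newton–Raphson from ψ = 0.5:
  ψ = 0.5000: g = -0.09962, g' = -0.5935 → ψ = 0.3322
  ψ = 0.3322: g = -0.00935, g' = -0.4954 → ψ = 0.3133
  ψ = 0.3133: g = -0.00006, g' = -0.4889 → ψ = 0.3131
Converged at ψ = 0.3131.

ψ = 0.3131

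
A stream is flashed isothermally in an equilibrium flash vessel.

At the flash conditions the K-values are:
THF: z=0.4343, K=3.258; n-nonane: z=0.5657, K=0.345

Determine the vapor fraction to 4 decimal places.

Rachford–Rice: g(ψ) = Σ zᵢ(Kᵢ−1)/(1+ψ(Kᵢ−1)) = 0.
Feasibility: ΣzᵢKᵢ = 1.6101, Σzᵢ/Kᵢ = 1.7730 — both > 1, two phases present.
Binary case is linear: z₁(K₁−1)(1+ψ(K₂−1)) + z₂(K₂−1)(1+ψ(K₁−1)) = 0
⇒ ψ = [z₁(K₁−1)+z₂(K₂−1)] / [−(K₁−1)(K₂−1)] = 0.61012/1.47899 = 0.4125

ψ = 0.4125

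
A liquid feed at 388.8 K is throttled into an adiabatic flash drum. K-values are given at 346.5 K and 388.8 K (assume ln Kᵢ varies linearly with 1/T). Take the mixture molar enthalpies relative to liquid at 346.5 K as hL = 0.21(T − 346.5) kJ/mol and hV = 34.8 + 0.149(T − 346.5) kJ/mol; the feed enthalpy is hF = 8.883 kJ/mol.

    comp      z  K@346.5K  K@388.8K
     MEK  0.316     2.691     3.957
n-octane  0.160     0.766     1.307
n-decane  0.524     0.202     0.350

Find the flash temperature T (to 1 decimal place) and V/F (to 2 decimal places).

Adiabatic flash: solve Rachford–Rice at each trial T, then check hF = ψ·hV(T) + (1−ψ)·hL(T).
  T = 346.5 K: K = (2.691, 0.766, 0.202), RR gives ψ = 0.067, H_out = 2.337 kJ/mol
  T = 388.8 K: K = (3.957, 1.307, 0.350), RR gives ψ = 0.412, H_out = 22.147 kJ/mol
  T = 367.6 K: K = (3.298, 1.015, 0.270), RR gives ψ = 0.246, H_out = 12.678 kJ/mol
  T = 357.1 K: K = (2.990, 0.886, 0.235), RR gives ψ = 0.161, H_out = 7.732 kJ/mol
  T = 362.4 K: K = (3.144, 0.950, 0.252), RR gives ψ = 0.205, H_out = 10.265 kJ/mol
  T = 359.8 K: K = (3.068, 0.918, 0.243), RR gives ψ = 0.184, H_out = 9.033 kJ/mol
  T = 358.5 K: K = (3.030, 0.903, 0.239), RR gives ψ = 0.173, H_out = 8.410 kJ/mol
Linear interpolation between T = 358.5 (H_out = 8.410) and T = 359.8 (H_out = 9.033) on hF = 8.883 gives T ≈ 359.5 K, at which ψ = 0.18.

T = 359.5 K, V/F = 0.18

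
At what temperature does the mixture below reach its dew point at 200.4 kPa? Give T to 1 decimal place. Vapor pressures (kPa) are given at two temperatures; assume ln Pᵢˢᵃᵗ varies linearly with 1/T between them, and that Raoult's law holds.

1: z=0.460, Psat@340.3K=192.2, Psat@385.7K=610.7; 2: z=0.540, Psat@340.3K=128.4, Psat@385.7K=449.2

Dew-point temperature: Σzᵢ·P/Pᵢˢᵃᵗ(T) = 1. Interpolate ln Pᵢˢᵃᵗ = aᵢ + bᵢ/T.
  T = 340.3 K: ΣzᵢP/Pᵢˢᵃᵗ = 1.3224
  T = 385.7 K: ΣzᵢP/Pᵢˢᵃᵗ = 0.3919
  T = 363.0 K: ΣzᵢP/Pᵢˢᵃᵗ = 0.6928
  T = 351.6 K: ΣzᵢP/Pᵢˢᵃᵗ = 0.9485
  T = 346.0 K: ΣzᵢP/Pᵢˢᵃᵗ = 1.1153
  T = 348.8 K: ΣzᵢP/Pᵢˢᵃᵗ = 1.0279
Interpolating between 348.8 K and 351.6 K gives T ≈ 349.8 K.

T = 349.8 K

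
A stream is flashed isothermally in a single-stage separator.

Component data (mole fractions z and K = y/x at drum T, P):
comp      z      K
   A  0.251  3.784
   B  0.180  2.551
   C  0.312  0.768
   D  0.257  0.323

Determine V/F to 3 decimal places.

Material balance + equilibrium reduce to Σ zᵢ(Kᵢ−1)/(1+V/F(Kᵢ−1)) = 0.
Feasibility: ΣzᵢKᵢ = 1.732, Σzᵢ/Kᵢ = 1.339 — both > 1, two phases present.
Newton–Raphson from V/F = 0.45:
  V/F = 0.450: g = 0.1436, g' = -0.798 → V/F = 0.630
  V/F = 0.630: g = 0.0069, g' = -0.748 → V/F = 0.639
Converged at V/F = 0.639.

V/F = 0.639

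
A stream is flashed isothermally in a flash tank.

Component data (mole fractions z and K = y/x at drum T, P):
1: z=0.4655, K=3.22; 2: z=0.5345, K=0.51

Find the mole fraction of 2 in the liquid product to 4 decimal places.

x_2 = 0.8192

Material balance + equilibrium reduce to Σ zᵢ(Kᵢ−1)/(1+ψ(Kᵢ−1)) = 0.
Feasibility: ΣzᵢKᵢ = 1.7715, Σzᵢ/Kᵢ = 1.1926 — both > 1, two phases present.
Binary case is linear: z₁(K₁−1)(1+ψ(K₂−1)) + z₂(K₂−1)(1+ψ(K₁−1)) = 0
⇒ ψ = [z₁(K₁−1)+z₂(K₂−1)] / [−(K₁−1)(K₂−1)] = 0.77151/1.08780 = 0.7092
Compositions from xᵢ = zᵢ/(1+ψ(Kᵢ−1)), yᵢ = Kᵢxᵢ:
  1: x = 0.1808, y = 0.5822
  2: x = 0.8192, y = 0.4178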